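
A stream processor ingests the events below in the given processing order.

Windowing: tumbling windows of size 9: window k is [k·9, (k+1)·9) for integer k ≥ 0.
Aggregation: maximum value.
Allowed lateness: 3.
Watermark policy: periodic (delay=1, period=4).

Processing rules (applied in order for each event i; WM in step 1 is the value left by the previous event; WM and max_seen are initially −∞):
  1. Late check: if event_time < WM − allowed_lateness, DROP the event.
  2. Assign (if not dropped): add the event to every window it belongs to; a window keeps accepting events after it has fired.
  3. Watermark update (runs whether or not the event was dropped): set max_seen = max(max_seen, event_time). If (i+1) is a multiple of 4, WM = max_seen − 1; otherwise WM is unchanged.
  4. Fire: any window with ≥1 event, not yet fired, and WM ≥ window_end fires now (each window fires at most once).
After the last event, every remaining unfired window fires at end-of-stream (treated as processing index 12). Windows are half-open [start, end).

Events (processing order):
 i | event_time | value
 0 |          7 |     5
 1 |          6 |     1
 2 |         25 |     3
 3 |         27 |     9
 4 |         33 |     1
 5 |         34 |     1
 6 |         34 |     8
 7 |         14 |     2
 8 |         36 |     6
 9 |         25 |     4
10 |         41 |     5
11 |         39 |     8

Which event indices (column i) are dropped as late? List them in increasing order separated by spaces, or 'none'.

i=0 t=7 v=5: → [0,9); WM=−∞
i=1 t=6 v=1: → [0,9); WM=−∞
i=2 t=25 v=3: → [18,27); WM=−∞
i=3 t=27 v=9: → [27,36); WM=26; [0,9) fires=5
i=4 t=33 v=1: → [27,36); WM=26
i=5 t=34 v=1: → [27,36); WM=26
i=6 t=34 v=8: → [27,36); WM=26
i=7 t=14 v=2: DROP (t<26-3); WM=33; [18,27) fires=3
i=8 t=36 v=6: → [36,45); WM=33
i=9 t=25 v=4: DROP (t<33-3); WM=33
i=10 t=41 v=5: → [36,45); WM=33
i=11 t=39 v=8: → [36,45); WM=40; [27,36) fires=9

7 9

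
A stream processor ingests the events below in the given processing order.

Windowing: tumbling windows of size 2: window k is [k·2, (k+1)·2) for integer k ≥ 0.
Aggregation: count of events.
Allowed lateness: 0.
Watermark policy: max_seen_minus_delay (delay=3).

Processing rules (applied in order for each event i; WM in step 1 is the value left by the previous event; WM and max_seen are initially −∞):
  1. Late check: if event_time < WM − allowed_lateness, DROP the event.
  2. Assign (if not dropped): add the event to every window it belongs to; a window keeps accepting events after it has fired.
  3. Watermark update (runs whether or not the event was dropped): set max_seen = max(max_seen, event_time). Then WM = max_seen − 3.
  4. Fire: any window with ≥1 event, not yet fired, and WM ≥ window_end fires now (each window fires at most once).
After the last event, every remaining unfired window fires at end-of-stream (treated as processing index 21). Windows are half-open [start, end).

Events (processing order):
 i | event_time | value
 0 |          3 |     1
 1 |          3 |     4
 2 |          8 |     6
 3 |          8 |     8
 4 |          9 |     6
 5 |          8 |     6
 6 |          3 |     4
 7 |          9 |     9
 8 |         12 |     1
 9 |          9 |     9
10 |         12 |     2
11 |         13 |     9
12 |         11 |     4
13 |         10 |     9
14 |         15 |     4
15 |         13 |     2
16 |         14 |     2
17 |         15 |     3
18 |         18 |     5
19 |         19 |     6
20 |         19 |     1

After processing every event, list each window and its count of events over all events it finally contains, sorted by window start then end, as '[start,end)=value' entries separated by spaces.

i=0 t=3 v=1: → [2,4); WM=0
i=1 t=3 v=4: → [2,4); WM=0
i=2 t=8 v=6: → [8,10); WM=5; [2,4) fires=2
i=3 t=8 v=8: → [8,10); WM=5
i=4 t=9 v=6: → [8,10); WM=6
i=5 t=8 v=6: → [8,10); WM=6
i=6 t=3 v=4: DROP (t<6-0); WM=6
i=7 t=9 v=9: → [8,10); WM=6
i=8 t=12 v=1: → [12,14); WM=9
i=9 t=9 v=9: → [8,10); WM=9
i=10 t=12 v=2: → [12,14); WM=9
i=11 t=13 v=9: → [12,14); WM=10; [8,10) fires=6
i=12 t=11 v=4: → [10,12); WM=10
i=13 t=10 v=9: → [10,12); WM=10
i=14 t=15 v=4: → [14,16); WM=12; [10,12) fires=2
i=15 t=13 v=2: → [12,14); WM=12
i=16 t=14 v=2: → [14,16); WM=12
i=17 t=15 v=3: → [14,16); WM=12
i=18 t=18 v=5: → [18,20); WM=15; [12,14) fires=4
i=19 t=19 v=6: → [18,20); WM=16; [14,16) fires=3
i=20 t=19 v=1: → [18,20); WM=16

[2,4)=2 [8,10)=6 [10,12)=2 [12,14)=4 [14,16)=3 [18,20)=3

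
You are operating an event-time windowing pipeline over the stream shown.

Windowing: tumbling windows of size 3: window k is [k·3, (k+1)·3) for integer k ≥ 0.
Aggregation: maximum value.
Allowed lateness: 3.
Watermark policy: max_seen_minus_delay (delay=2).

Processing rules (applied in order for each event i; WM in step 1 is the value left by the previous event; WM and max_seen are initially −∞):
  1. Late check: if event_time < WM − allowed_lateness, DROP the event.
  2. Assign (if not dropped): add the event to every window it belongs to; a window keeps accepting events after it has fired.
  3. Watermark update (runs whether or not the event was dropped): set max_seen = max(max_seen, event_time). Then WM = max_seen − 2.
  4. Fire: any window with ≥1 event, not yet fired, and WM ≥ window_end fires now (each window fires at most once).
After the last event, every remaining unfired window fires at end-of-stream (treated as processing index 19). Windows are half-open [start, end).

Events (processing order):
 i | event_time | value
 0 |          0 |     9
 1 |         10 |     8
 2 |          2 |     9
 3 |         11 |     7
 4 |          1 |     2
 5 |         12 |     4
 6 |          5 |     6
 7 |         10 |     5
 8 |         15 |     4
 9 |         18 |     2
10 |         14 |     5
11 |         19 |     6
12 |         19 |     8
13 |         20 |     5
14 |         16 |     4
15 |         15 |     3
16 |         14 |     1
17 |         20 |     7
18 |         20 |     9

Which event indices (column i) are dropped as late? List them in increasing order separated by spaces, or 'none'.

2 4 6 16

i=0 t=0 v=9: → [0,3); WM=-2
i=1 t=10 v=8: → [9,12); WM=8; [0,3) fires=9
i=2 t=2 v=9: DROP (t<8-3); WM=8
i=3 t=11 v=7: → [9,12); WM=9
i=4 t=1 v=2: DROP (t<9-3); WM=9
i=5 t=12 v=4: → [12,15); WM=10
i=6 t=5 v=6: DROP (t<10-3); WM=10
i=7 t=10 v=5: → [9,12); WM=10
i=8 t=15 v=4: → [15,18); WM=13; [9,12) fires=8
i=9 t=18 v=2: → [18,21); WM=16; [12,15) fires=4
i=10 t=14 v=5: → [12,15); WM=16
i=11 t=19 v=6: → [18,21); WM=17
i=12 t=19 v=8: → [18,21); WM=17
i=13 t=20 v=5: → [18,21); WM=18; [15,18) fires=4
i=14 t=16 v=4: → [15,18); WM=18
i=15 t=15 v=3: → [15,18); WM=18
i=16 t=14 v=1: DROP (t<18-3); WM=18
i=17 t=20 v=7: → [18,21); WM=18
i=18 t=20 v=9: → [18,21); WM=18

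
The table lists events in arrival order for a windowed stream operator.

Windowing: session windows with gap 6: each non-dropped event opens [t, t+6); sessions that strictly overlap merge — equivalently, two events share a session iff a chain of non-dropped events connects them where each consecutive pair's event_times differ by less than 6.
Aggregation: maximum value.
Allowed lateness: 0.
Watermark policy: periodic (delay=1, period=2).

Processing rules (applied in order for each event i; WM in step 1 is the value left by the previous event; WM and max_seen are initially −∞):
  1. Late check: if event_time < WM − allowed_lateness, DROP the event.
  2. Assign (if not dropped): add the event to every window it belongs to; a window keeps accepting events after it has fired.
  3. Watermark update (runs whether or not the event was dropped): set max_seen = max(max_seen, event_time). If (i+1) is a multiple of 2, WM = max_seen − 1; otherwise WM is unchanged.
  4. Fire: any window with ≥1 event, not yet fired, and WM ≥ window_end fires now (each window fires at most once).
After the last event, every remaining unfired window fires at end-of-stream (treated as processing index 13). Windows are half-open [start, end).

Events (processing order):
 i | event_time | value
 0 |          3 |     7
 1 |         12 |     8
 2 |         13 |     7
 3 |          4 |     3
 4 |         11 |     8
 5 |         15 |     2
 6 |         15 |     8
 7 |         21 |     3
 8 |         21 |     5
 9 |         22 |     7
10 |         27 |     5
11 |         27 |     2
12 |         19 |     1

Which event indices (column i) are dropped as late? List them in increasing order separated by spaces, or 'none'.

3 4 12

i=0 t=3 v=7: → [3,9); WM=−∞
i=1 t=12 v=8: → [12,18); WM=11
i=2 t=13 v=7: → [12,19); WM=11
i=3 t=4 v=3: DROP (t<11-0); WM=12
i=4 t=11 v=8: DROP (t<12-0); WM=12
i=5 t=15 v=2: → [12,21); WM=14
i=6 t=15 v=8: → [12,21); WM=14
i=7 t=21 v=3: → [21,27); WM=20
i=8 t=21 v=5: → [21,27); WM=20
i=9 t=22 v=7: → [21,28); WM=21
i=10 t=27 v=5: → [21,33); WM=21
i=11 t=27 v=2: → [21,33); WM=26
i=12 t=19 v=1: DROP (t<26-0); WM=26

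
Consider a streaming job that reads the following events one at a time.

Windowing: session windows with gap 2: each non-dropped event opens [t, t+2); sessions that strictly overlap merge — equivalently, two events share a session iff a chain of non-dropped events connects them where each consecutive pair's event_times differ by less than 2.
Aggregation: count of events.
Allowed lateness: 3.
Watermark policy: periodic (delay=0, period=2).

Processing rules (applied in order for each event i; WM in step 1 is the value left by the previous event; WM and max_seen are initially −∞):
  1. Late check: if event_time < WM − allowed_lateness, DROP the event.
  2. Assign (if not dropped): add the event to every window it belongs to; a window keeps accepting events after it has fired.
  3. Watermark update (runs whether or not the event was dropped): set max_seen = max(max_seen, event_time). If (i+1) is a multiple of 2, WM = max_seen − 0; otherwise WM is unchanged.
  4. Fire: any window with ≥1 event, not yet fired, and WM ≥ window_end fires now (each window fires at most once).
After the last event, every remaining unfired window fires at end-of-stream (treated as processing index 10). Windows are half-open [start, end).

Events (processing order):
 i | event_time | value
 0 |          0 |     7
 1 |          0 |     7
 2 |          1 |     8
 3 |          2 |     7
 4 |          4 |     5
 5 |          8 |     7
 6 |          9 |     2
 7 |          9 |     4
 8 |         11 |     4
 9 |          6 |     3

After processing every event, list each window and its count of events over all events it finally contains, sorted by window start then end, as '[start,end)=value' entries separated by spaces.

[0,4)=4 [4,6)=1 [6,8)=1 [8,11)=3 [11,13)=1

i=0 t=0 v=7: → [0,2); WM=−∞
i=1 t=0 v=7: → [0,2); WM=0
i=2 t=1 v=8: → [0,3); WM=0
i=3 t=2 v=7: → [0,4); WM=2
i=4 t=4 v=5: → [4,6); WM=2
i=5 t=8 v=7: → [8,10); WM=8
i=6 t=9 v=2: → [8,11); WM=8
i=7 t=9 v=4: → [8,11); WM=9
i=8 t=11 v=4: → [11,13); WM=9
i=9 t=6 v=3: → [6,8); WM=11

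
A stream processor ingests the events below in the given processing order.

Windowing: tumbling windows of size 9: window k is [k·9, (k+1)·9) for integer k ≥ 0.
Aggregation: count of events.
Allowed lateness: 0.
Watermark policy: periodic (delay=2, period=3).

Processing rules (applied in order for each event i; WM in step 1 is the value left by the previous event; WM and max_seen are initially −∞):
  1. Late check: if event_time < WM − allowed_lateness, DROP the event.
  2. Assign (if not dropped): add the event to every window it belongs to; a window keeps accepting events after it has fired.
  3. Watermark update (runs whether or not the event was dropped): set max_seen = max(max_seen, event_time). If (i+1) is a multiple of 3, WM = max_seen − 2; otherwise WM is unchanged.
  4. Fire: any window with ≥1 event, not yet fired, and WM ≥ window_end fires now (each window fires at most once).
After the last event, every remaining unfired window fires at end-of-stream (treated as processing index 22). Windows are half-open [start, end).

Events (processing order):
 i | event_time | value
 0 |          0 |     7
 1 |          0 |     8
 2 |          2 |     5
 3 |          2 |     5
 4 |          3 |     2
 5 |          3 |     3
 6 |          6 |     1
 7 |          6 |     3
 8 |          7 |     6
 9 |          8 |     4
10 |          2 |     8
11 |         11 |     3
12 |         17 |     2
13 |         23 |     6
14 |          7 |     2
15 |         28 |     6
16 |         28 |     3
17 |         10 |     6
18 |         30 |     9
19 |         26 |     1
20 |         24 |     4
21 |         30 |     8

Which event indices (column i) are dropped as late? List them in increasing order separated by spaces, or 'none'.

10 14 17 20

i=0 t=0 v=7: → [0,9); WM=−∞
i=1 t=0 v=8: → [0,9); WM=−∞
i=2 t=2 v=5: → [0,9); WM=0
i=3 t=2 v=5: → [0,9); WM=0
i=4 t=3 v=2: → [0,9); WM=0
i=5 t=3 v=3: → [0,9); WM=1
i=6 t=6 v=1: → [0,9); WM=1
i=7 t=6 v=3: → [0,9); WM=1
i=8 t=7 v=6: → [0,9); WM=5
i=9 t=8 v=4: → [0,9); WM=5
i=10 t=2 v=8: DROP (t<5-0); WM=5
i=11 t=11 v=3: → [9,18); WM=9; [0,9) fires=10
i=12 t=17 v=2: → [9,18); WM=9
i=13 t=23 v=6: → [18,27); WM=9
i=14 t=7 v=2: DROP (t<9-0); WM=21; [9,18) fires=2
i=15 t=28 v=6: → [27,36); WM=21
i=16 t=28 v=3: → [27,36); WM=21
i=17 t=10 v=6: DROP (t<21-0); WM=26
i=18 t=30 v=9: → [27,36); WM=26
i=19 t=26 v=1: → [18,27); WM=26
i=20 t=24 v=4: DROP (t<26-0); WM=28; [18,27) fires=2
i=21 t=30 v=8: → [27,36); WM=28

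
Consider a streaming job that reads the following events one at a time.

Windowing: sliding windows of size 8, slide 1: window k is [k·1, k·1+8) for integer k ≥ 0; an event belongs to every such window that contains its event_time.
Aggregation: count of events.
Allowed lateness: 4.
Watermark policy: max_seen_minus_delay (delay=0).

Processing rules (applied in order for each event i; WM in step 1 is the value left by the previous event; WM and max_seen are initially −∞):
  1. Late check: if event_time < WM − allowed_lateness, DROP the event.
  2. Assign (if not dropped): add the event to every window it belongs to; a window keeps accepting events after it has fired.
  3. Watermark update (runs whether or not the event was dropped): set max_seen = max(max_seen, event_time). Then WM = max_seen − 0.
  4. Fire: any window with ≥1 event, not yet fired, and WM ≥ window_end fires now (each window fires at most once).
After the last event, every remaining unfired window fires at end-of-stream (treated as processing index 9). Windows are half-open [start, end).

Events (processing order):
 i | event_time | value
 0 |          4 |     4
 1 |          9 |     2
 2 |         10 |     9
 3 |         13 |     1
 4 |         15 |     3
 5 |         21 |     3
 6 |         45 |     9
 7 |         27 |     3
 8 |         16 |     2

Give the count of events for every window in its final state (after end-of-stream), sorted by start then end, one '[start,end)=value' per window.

i=0 t=4 v=4: → [4,12),[3,11),[2,10),[1,9),[0,8); WM=4
i=1 t=9 v=2: → [9,17),[8,16),[7,15),[6,14),[5,13),[4,12),[3,11),[2,10); WM=9; [0,8) fires=1 [1,9) fires=1
i=2 t=10 v=9: → [10,18),[9,17),[8,16),[7,15),[6,14),[5,13),[4,12),[3,11); WM=10; [2,10) fires=2
i=3 t=13 v=1: → [13,21),[12,20),[11,19),[10,18),[9,17),[8,16),[7,15),[6,14); WM=13; [3,11) fires=3 [4,12) fires=3 [5,13) fires=2
i=4 t=15 v=3: → [15,23),[14,22),[13,21),[12,20),[11,19),[10,18),[9,17),[8,16); WM=15; [6,14) fires=3 [7,15) fires=3
i=5 t=21 v=3: → [21,29),[20,28),[19,27),[18,26),[17,25),[16,24),[15,23),[14,22); WM=21; [8,16) fires=4 [9,17) fires=4 [10,18) fires=3 [11,19) fires=2 [12,20) fires=2 [13,21) fires=2
i=6 t=45 v=9: → [45,53),[44,52),[43,51),[42,50),[41,49),[40,48),[39,47),[38,46); WM=45; [14,22) fires=2 [15,23) fires=2 [16,24) fires=1 [17,25) fires=1 [18,26) fires=1 [19,27) fires=1 [20,28) fires=1 [21,29) fires=1
i=7 t=27 v=3: DROP (t<45-4); WM=45
i=8 t=16 v=2: DROP (t<45-4); WM=45

[0,8)=1 [1,9)=1 [2,10)=2 [3,11)=3 [4,12)=3 [5,13)=2 [6,14)=3 [7,15)=3 [8,16)=4 [9,17)=4 [10,18)=3 [11,19)=2 [12,20)=2 [13,21)=2 [14,22)=2 [15,23)=2 [16,24)=1 [17,25)=1 [18,26)=1 [19,27)=1 [20,28)=1 [21,29)=1 [38,46)=1 [39,47)=1 [40,48)=1 [41,49)=1 [42,50)=1 [43,51)=1 [44,52)=1 [45,53)=1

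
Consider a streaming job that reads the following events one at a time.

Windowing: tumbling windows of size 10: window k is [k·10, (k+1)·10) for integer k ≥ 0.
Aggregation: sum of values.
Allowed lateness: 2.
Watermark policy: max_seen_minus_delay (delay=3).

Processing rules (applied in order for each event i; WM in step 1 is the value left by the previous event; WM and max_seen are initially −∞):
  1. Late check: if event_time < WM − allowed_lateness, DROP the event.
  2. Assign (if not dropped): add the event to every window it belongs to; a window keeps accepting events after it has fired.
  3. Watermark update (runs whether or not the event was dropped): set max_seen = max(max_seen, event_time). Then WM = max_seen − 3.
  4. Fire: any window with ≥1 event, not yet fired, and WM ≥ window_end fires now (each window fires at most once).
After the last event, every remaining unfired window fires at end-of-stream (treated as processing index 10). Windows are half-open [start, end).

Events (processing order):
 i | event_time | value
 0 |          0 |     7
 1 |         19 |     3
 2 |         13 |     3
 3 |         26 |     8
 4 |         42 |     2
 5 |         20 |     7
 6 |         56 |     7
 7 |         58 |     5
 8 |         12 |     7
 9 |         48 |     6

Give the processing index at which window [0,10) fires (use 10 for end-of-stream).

i=0 t=0 v=7: → [0,10); WM=-3
i=1 t=19 v=3: → [10,20); WM=16; [0,10) fires=7
i=2 t=13 v=3: DROP (t<16-2); WM=16
i=3 t=26 v=8: → [20,30); WM=23; [10,20) fires=3
i=4 t=42 v=2: → [40,50); WM=39; [20,30) fires=8
i=5 t=20 v=7: DROP (t<39-2); WM=39
i=6 t=56 v=7: → [50,60); WM=53; [40,50) fires=2
i=7 t=58 v=5: → [50,60); WM=55
i=8 t=12 v=7: DROP (t<55-2); WM=55
i=9 t=48 v=6: DROP (t<55-2); WM=55

1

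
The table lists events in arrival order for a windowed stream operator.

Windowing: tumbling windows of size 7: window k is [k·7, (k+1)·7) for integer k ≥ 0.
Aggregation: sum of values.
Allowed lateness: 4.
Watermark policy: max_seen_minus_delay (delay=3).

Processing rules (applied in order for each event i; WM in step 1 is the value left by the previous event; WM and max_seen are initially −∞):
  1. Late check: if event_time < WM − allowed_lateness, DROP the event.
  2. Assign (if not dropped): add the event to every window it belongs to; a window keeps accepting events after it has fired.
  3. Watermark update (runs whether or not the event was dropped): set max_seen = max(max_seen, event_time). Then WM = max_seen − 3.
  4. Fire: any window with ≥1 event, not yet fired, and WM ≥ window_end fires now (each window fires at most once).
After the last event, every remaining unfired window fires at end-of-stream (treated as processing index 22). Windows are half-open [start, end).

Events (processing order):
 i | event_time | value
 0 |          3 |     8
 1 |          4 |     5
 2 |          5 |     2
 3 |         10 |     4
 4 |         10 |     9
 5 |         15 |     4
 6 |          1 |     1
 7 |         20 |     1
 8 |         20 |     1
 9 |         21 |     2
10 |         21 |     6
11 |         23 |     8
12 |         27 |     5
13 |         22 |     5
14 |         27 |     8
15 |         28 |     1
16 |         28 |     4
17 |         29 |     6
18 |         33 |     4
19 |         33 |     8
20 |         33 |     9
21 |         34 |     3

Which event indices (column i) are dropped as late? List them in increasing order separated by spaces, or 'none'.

6

i=0 t=3 v=8: → [0,7); WM=0
i=1 t=4 v=5: → [0,7); WM=1
i=2 t=5 v=2: → [0,7); WM=2
i=3 t=10 v=4: → [7,14); WM=7; [0,7) fires=15
i=4 t=10 v=9: → [7,14); WM=7
i=5 t=15 v=4: → [14,21); WM=12
i=6 t=1 v=1: DROP (t<12-4); WM=12
i=7 t=20 v=1: → [14,21); WM=17; [7,14) fires=13
i=8 t=20 v=1: → [14,21); WM=17
i=9 t=21 v=2: → [21,28); WM=18
i=10 t=21 v=6: → [21,28); WM=18
i=11 t=23 v=8: → [21,28); WM=20
i=12 t=27 v=5: → [21,28); WM=24; [14,21) fires=6
i=13 t=22 v=5: → [21,28); WM=24
i=14 t=27 v=8: → [21,28); WM=24
i=15 t=28 v=1: → [28,35); WM=25
i=16 t=28 v=4: → [28,35); WM=25
i=17 t=29 v=6: → [28,35); WM=26
i=18 t=33 v=4: → [28,35); WM=30; [21,28) fires=34
i=19 t=33 v=8: → [28,35); WM=30
i=20 t=33 v=9: → [28,35); WM=30
i=21 t=34 v=3: → [28,35); WM=31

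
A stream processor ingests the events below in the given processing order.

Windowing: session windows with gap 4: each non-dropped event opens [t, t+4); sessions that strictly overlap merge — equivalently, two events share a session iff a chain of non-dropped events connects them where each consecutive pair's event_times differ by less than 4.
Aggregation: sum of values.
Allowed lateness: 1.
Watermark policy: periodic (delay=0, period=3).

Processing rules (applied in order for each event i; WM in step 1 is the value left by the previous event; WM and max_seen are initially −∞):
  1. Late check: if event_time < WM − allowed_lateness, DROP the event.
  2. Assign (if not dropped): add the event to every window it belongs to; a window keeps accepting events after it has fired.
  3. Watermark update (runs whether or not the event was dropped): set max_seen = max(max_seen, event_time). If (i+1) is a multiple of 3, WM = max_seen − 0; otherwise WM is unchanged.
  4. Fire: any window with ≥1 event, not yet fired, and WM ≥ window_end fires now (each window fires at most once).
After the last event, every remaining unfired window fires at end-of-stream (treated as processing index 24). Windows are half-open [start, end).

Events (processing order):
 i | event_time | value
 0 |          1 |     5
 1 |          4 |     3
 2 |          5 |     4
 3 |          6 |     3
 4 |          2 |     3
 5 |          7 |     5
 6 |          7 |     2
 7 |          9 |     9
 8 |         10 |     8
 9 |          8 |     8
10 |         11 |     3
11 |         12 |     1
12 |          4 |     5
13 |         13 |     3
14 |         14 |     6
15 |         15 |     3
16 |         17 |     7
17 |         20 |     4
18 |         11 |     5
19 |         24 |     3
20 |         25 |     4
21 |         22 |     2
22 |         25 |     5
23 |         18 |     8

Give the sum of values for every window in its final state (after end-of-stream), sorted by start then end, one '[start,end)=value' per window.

[1,24)=66 [24,29)=12

i=0 t=1 v=5: → [1,5); WM=−∞
i=1 t=4 v=3: → [1,8); WM=−∞
i=2 t=5 v=4: → [1,9); WM=5
i=3 t=6 v=3: → [1,10); WM=5
i=4 t=2 v=3: DROP (t<5-1); WM=5
i=5 t=7 v=5: → [1,11); WM=7
i=6 t=7 v=2: → [1,11); WM=7
i=7 t=9 v=9: → [1,13); WM=7
i=8 t=10 v=8: → [1,14); WM=10
i=9 t=8 v=8: DROP (t<10-1); WM=10
i=10 t=11 v=3: → [1,15); WM=10
i=11 t=12 v=1: → [1,16); WM=12
i=12 t=4 v=5: DROP (t<12-1); WM=12
i=13 t=13 v=3: → [1,17); WM=12
i=14 t=14 v=6: → [1,18); WM=14
i=15 t=15 v=3: → [1,19); WM=14
i=16 t=17 v=7: → [1,21); WM=14
i=17 t=20 v=4: → [1,24); WM=20
i=18 t=11 v=5: DROP (t<20-1); WM=20
i=19 t=24 v=3: → [24,28); WM=20
i=20 t=25 v=4: → [24,29); WM=25
i=21 t=22 v=2: DROP (t<25-1); WM=25
i=22 t=25 v=5: → [24,29); WM=25
i=23 t=18 v=8: DROP (t<25-1); WM=25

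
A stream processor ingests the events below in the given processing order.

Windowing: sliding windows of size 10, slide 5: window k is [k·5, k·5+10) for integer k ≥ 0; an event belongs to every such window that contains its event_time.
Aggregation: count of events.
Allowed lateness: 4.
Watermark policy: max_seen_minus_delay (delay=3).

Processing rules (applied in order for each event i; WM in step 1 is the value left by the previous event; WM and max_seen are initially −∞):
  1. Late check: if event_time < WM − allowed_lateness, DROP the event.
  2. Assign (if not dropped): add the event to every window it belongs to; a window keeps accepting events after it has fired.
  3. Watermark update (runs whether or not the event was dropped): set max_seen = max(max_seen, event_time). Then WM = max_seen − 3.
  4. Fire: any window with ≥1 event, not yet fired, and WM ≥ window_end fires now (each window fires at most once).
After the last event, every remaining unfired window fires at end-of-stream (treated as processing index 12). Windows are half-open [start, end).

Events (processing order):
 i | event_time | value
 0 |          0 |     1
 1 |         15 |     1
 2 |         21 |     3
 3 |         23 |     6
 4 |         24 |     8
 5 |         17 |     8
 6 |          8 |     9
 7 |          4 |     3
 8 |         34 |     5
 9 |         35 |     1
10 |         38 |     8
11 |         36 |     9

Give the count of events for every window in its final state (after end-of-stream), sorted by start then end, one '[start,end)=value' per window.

[0,10)=1 [10,20)=2 [15,25)=5 [20,30)=3 [25,35)=1 [30,40)=4 [35,45)=3

i=0 t=0 v=1: → [0,10); WM=-3
i=1 t=15 v=1: → [15,25),[10,20); WM=12; [0,10) fires=1
i=2 t=21 v=3: → [20,30),[15,25); WM=18
i=3 t=23 v=6: → [20,30),[15,25); WM=20; [10,20) fires=1
i=4 t=24 v=8: → [20,30),[15,25); WM=21
i=5 t=17 v=8: → [15,25),[10,20); WM=21
i=6 t=8 v=9: DROP (t<21-4); WM=21
i=7 t=4 v=3: DROP (t<21-4); WM=21
i=8 t=34 v=5: → [30,40),[25,35); WM=31; [15,25) fires=5 [20,30) fires=3
i=9 t=35 v=1: → [35,45),[30,40); WM=32
i=10 t=38 v=8: → [35,45),[30,40); WM=35; [25,35) fires=1
i=11 t=36 v=9: → [35,45),[30,40); WM=35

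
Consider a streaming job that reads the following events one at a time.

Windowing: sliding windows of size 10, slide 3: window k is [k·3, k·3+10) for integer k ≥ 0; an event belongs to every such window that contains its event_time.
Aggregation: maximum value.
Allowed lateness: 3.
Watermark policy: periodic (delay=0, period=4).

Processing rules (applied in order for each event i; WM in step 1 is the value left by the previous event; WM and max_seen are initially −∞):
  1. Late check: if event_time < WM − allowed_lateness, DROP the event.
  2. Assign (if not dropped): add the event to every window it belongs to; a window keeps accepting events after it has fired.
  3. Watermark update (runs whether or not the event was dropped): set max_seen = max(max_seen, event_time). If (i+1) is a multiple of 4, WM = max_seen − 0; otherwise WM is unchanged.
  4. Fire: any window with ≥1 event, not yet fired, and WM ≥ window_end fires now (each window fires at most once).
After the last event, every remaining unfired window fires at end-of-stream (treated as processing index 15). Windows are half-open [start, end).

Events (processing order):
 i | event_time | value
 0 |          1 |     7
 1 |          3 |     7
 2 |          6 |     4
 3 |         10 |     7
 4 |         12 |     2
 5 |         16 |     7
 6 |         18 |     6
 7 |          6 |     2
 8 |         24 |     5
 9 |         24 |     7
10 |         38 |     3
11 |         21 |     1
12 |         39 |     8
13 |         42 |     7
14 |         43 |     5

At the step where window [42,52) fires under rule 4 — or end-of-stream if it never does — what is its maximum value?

i=0 t=1 v=7: → [0,10); WM=−∞
i=1 t=3 v=7: → [3,13),[0,10); WM=−∞
i=2 t=6 v=4: → [6,16),[3,13),[0,10); WM=−∞
i=3 t=10 v=7: → [9,19),[6,16),[3,13); WM=10; [0,10) fires=7
i=4 t=12 v=2: → [12,22),[9,19),[6,16),[3,13); WM=10
i=5 t=16 v=7: → [15,25),[12,22),[9,19); WM=10
i=6 t=18 v=6: → [18,28),[15,25),[12,22),[9,19); WM=10
i=7 t=6 v=2: DROP (t<10-3); WM=18; [3,13) fires=7 [6,16) fires=7
i=8 t=24 v=5: → [24,34),[21,31),[18,28),[15,25); WM=18
i=9 t=24 v=7: → [24,34),[21,31),[18,28),[15,25); WM=18
i=10 t=38 v=3: → [36,46),[33,43),[30,40); WM=18
i=11 t=21 v=1: → [21,31),[18,28),[15,25),[12,22); WM=38; [9,19) fires=7 [12,22) fires=7 [15,25) fires=7 [18,28) fires=7 [21,31) fires=7 [24,34) fires=7
i=12 t=39 v=8: → [39,49),[36,46),[33,43),[30,40); WM=38
i=13 t=42 v=7: → [42,52),[39,49),[36,46),[33,43); WM=38
i=14 t=43 v=5: → [42,52),[39,49),[36,46); WM=38

7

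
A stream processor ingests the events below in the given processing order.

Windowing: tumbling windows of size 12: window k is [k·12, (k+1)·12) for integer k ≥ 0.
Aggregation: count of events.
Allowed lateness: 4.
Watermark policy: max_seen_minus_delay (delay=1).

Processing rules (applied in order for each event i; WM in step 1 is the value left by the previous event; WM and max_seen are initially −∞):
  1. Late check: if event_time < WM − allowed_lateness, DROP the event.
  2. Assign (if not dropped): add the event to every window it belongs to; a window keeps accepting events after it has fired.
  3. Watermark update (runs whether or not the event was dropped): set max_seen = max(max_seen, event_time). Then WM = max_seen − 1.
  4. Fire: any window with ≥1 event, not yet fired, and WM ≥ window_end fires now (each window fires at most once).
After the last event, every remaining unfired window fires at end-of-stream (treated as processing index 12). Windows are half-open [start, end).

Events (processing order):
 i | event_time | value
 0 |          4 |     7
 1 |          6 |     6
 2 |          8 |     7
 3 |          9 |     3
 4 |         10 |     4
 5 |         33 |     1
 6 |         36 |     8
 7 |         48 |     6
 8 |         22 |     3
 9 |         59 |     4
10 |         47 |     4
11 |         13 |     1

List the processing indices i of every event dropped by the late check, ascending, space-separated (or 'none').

i=0 t=4 v=7: → [0,12); WM=3
i=1 t=6 v=6: → [0,12); WM=5
i=2 t=8 v=7: → [0,12); WM=7
i=3 t=9 v=3: → [0,12); WM=8
i=4 t=10 v=4: → [0,12); WM=9
i=5 t=33 v=1: → [24,36); WM=32; [0,12) fires=5
i=6 t=36 v=8: → [36,48); WM=35
i=7 t=48 v=6: → [48,60); WM=47; [24,36) fires=1
i=8 t=22 v=3: DROP (t<47-4); WM=47
i=9 t=59 v=4: → [48,60); WM=58; [36,48) fires=1
i=10 t=47 v=4: DROP (t<58-4); WM=58
i=11 t=13 v=1: DROP (t<58-4); WM=58

8 10 11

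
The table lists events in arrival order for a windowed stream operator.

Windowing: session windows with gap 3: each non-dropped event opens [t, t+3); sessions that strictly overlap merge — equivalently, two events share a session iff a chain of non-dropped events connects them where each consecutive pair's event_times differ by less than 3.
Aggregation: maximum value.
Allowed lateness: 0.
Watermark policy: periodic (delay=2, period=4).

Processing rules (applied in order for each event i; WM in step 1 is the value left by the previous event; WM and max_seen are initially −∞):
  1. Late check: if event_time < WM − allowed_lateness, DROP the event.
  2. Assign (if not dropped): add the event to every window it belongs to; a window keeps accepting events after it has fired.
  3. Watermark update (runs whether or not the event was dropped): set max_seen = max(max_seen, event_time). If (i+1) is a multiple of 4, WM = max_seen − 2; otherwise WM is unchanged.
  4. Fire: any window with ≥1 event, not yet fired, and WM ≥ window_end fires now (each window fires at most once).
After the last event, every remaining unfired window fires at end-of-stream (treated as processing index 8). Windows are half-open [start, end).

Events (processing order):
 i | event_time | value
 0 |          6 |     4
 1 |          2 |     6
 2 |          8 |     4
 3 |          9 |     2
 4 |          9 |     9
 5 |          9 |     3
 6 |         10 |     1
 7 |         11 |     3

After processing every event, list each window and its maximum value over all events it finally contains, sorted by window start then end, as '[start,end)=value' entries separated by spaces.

i=0 t=6 v=4: → [6,9); WM=−∞
i=1 t=2 v=6: → [2,5); WM=−∞
i=2 t=8 v=4: → [6,11); WM=−∞
i=3 t=9 v=2: → [6,12); WM=7
i=4 t=9 v=9: → [6,12); WM=7
i=5 t=9 v=3: → [6,12); WM=7
i=6 t=10 v=1: → [6,13); WM=7
i=7 t=11 v=3: → [6,14); WM=9

[2,5)=6 [6,14)=9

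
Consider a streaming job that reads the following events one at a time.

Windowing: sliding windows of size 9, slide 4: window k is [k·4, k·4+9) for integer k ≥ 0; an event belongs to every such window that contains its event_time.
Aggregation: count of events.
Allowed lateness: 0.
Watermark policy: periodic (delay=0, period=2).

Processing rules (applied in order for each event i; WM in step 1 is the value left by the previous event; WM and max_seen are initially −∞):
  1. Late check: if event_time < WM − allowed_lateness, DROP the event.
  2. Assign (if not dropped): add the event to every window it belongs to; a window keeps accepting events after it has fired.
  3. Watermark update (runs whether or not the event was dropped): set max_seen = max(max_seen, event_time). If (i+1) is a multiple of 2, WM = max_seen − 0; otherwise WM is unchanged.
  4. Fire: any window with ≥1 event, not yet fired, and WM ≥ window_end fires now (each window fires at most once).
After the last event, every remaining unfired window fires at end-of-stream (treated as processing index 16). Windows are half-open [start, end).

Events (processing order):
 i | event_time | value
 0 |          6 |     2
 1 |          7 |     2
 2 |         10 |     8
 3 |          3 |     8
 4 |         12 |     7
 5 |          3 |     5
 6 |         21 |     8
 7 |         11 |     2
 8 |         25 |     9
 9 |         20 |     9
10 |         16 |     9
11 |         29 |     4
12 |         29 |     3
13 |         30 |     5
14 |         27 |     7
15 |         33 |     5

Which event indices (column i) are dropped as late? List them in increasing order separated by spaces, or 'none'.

i=0 t=6 v=2: → [4,13),[0,9); WM=−∞
i=1 t=7 v=2: → [4,13),[0,9); WM=7
i=2 t=10 v=8: → [8,17),[4,13); WM=7
i=3 t=3 v=8: DROP (t<7-0); WM=10; [0,9) fires=2
i=4 t=12 v=7: → [12,21),[8,17),[4,13); WM=10
i=5 t=3 v=5: DROP (t<10-0); WM=12
i=6 t=21 v=8: → [20,29),[16,25); WM=12
i=7 t=11 v=2: DROP (t<12-0); WM=21; [4,13) fires=4 [8,17) fires=2 [12,21) fires=1
i=8 t=25 v=9: → [24,33),[20,29); WM=21
i=9 t=20 v=9: DROP (t<21-0); WM=25; [16,25) fires=1
i=10 t=16 v=9: DROP (t<25-0); WM=25
i=11 t=29 v=4: → [28,37),[24,33); WM=29; [20,29) fires=2
i=12 t=29 v=3: → [28,37),[24,33); WM=29
i=13 t=30 v=5: → [28,37),[24,33); WM=30
i=14 t=27 v=7: DROP (t<30-0); WM=30
i=15 t=33 v=5: → [32,41),[28,37); WM=33; [24,33) fires=4

3 5 7 9 10 14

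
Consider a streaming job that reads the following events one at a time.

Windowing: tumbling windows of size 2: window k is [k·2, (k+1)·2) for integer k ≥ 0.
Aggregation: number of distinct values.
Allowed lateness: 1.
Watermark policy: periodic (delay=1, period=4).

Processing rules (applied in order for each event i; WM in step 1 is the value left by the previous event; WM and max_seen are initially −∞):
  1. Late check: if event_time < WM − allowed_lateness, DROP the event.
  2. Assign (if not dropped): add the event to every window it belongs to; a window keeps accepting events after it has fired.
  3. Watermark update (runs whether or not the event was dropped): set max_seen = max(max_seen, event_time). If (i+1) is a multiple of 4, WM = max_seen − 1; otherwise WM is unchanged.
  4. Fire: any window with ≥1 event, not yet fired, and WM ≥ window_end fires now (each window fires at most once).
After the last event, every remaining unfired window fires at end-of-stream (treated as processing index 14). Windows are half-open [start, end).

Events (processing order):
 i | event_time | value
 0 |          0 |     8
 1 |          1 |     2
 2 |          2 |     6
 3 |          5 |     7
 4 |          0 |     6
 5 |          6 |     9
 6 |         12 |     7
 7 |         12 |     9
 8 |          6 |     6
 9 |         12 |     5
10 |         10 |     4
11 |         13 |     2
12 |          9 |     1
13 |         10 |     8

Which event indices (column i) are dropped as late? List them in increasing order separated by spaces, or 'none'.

4 8 12 13

i=0 t=0 v=8: → [0,2); WM=−∞
i=1 t=1 v=2: → [0,2); WM=−∞
i=2 t=2 v=6: → [2,4); WM=−∞
i=3 t=5 v=7: → [4,6); WM=4; [0,2) fires=2 [2,4) fires=1
i=4 t=0 v=6: DROP (t<4-1); WM=4
i=5 t=6 v=9: → [6,8); WM=4
i=6 t=12 v=7: → [12,14); WM=4
i=7 t=12 v=9: → [12,14); WM=11; [4,6) fires=1 [6,8) fires=1
i=8 t=6 v=6: DROP (t<11-1); WM=11
i=9 t=12 v=5: → [12,14); WM=11
i=10 t=10 v=4: → [10,12); WM=11
i=11 t=13 v=2: → [12,14); WM=12; [10,12) fires=1
i=12 t=9 v=1: DROP (t<12-1); WM=12
i=13 t=10 v=8: DROP (t<12-1); WM=12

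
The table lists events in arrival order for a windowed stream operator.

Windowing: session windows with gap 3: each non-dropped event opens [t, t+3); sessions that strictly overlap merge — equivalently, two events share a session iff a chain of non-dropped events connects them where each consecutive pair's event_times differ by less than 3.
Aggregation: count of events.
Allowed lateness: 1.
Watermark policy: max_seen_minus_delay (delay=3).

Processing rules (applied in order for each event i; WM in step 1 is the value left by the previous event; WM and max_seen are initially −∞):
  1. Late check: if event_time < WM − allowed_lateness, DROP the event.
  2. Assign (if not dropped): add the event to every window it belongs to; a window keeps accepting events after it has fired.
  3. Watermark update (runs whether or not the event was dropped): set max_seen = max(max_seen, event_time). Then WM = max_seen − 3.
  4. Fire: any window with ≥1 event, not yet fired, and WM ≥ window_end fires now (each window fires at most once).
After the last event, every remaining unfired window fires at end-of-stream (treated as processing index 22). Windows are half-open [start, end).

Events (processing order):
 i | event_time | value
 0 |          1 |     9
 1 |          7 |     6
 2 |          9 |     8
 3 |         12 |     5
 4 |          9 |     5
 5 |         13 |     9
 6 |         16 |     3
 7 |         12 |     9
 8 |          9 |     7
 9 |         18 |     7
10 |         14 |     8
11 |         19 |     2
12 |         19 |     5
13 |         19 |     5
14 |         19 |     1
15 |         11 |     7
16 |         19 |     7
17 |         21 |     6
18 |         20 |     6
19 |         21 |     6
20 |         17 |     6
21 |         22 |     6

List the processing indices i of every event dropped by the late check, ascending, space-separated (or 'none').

8 15

i=0 t=1 v=9: → [1,4); WM=-2
i=1 t=7 v=6: → [7,10); WM=4
i=2 t=9 v=8: → [7,12); WM=6
i=3 t=12 v=5: → [12,15); WM=9
i=4 t=9 v=5: → [7,12); WM=9
i=5 t=13 v=9: → [12,16); WM=10
i=6 t=16 v=3: → [16,19); WM=13
i=7 t=12 v=9: → [12,16); WM=13
i=8 t=9 v=7: DROP (t<13-1); WM=13
i=9 t=18 v=7: → [16,21); WM=15
i=10 t=14 v=8: → [12,21); WM=15
i=11 t=19 v=2: → [12,22); WM=16
i=12 t=19 v=5: → [12,22); WM=16
i=13 t=19 v=5: → [12,22); WM=16
i=14 t=19 v=1: → [12,22); WM=16
i=15 t=11 v=7: DROP (t<16-1); WM=16
i=16 t=19 v=7: → [12,22); WM=16
i=17 t=21 v=6: → [12,24); WM=18
i=18 t=20 v=6: → [12,24); WM=18
i=19 t=21 v=6: → [12,24); WM=18
i=20 t=17 v=6: → [12,24); WM=18
i=21 t=22 v=6: → [12,25); WM=19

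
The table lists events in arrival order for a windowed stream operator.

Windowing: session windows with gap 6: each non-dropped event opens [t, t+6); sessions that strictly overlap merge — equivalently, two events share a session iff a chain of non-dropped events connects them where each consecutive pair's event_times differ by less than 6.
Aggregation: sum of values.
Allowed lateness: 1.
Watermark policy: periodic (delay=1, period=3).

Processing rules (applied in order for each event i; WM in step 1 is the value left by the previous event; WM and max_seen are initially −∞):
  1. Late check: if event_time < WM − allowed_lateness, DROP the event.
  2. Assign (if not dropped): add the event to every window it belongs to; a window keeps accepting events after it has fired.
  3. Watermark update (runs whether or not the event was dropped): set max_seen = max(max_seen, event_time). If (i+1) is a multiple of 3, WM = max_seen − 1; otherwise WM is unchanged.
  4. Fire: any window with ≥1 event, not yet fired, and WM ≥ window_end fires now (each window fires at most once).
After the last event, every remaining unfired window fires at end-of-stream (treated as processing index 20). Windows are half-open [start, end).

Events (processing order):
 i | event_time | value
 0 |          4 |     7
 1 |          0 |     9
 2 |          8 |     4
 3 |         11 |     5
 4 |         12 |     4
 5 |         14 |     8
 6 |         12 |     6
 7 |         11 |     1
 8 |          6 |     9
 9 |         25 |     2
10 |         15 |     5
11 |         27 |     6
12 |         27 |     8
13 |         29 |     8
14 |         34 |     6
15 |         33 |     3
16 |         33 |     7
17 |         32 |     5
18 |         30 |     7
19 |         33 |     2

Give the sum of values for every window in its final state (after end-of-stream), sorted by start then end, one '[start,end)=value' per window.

[0,21)=48 [25,40)=47

i=0 t=4 v=7: → [4,10); WM=−∞
i=1 t=0 v=9: → [0,10); WM=−∞
i=2 t=8 v=4: → [0,14); WM=7
i=3 t=11 v=5: → [0,17); WM=7
i=4 t=12 v=4: → [0,18); WM=7
i=5 t=14 v=8: → [0,20); WM=13
i=6 t=12 v=6: → [0,20); WM=13
i=7 t=11 v=1: DROP (t<13-1); WM=13
i=8 t=6 v=9: DROP (t<13-1); WM=13
i=9 t=25 v=2: → [25,31); WM=13
i=10 t=15 v=5: → [0,21); WM=13
i=11 t=27 v=6: → [25,33); WM=26
i=12 t=27 v=8: → [25,33); WM=26
i=13 t=29 v=8: → [25,35); WM=26
i=14 t=34 v=6: → [25,40); WM=33
i=15 t=33 v=3: → [25,40); WM=33
i=16 t=33 v=7: → [25,40); WM=33
i=17 t=32 v=5: → [25,40); WM=33
i=18 t=30 v=7: DROP (t<33-1); WM=33
i=19 t=33 v=2: → [25,40); WM=33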